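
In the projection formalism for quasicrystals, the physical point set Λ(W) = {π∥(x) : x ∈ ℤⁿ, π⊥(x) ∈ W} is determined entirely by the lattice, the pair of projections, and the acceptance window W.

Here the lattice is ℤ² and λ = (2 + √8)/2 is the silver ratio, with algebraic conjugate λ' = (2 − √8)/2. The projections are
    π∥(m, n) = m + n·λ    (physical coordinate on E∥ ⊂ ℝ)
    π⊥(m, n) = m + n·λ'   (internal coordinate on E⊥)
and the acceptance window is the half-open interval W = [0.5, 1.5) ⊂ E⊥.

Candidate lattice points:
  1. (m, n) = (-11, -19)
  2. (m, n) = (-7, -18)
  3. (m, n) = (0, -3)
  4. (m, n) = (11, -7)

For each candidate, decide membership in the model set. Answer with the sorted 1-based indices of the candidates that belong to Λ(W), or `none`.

λ' = (2−√8)/2 ≈ -0.414214.
#1 (-11,-19): internal coord -11 + (-19)·λ' = -3.129942; -3.129942 ∉ [0.5, 1.5) → out
#2 (-7,-18): internal coord -7 + (-18)·λ' = +0.455844; +0.455844 ∉ [0.5, 1.5) → out
#3 (0,-3): internal coord 0 + (-3)·λ' = +1.242641; +1.242641 ∈ [0.5, 1.5) → IN Λ
#4 (11,-7): internal coord 11 + (-7)·λ' = +13.899495; +13.899495 ∉ [0.5, 1.5) → out

3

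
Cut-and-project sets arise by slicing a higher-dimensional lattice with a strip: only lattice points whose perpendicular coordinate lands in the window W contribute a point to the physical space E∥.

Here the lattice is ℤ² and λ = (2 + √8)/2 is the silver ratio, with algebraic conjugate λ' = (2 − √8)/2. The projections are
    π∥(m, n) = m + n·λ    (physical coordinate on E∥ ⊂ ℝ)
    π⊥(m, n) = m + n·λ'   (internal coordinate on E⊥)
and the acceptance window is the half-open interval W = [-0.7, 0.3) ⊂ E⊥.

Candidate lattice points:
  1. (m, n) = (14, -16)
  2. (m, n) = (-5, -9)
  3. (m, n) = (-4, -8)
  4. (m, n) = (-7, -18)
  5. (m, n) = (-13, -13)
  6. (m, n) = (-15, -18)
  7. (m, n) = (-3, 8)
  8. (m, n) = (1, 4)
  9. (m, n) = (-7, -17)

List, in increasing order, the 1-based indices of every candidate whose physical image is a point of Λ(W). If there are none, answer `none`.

3, 8, 9

Compute λ' = (2−√8)/2 = -0.414214, so π⊥(m,n) = m -0.414214·n.
#1 (14,-16): internal coord 14 + (-16)·λ' = +20.627417; +20.627417 ∉ [-0.7, 0.3) → out
#2 (-5,-9): internal coord -5 + (-9)·λ' = -1.272078; -1.272078 ∉ [-0.7, 0.3) → out
#3 (-4,-8): internal coord -4 + (-8)·λ' = -0.686292; -0.686292 ∈ [-0.7, 0.3) → IN Λ
#4 (-7,-18): internal coord -7 + (-18)·λ' = +0.455844; +0.455844 ∉ [-0.7, 0.3) → out
#5 (-13,-13): internal coord -13 + (-13)·λ' = -7.615224; -7.615224 ∉ [-0.7, 0.3) → out
#6 (-15,-18): internal coord -15 + (-18)·λ' = -7.544156; -7.544156 ∉ [-0.7, 0.3) → out
#7 (-3,8): internal coord -3 + (8)·λ' = -6.313708; -6.313708 ∉ [-0.7, 0.3) → out
#8 (1,4): internal coord 1 + (4)·λ' = -0.656854; -0.656854 ∈ [-0.7, 0.3) → IN Λ
#9 (-7,-17): internal coord -7 + (-17)·λ' = +0.041631; +0.041631 ∈ [-0.7, 0.3) → IN Λ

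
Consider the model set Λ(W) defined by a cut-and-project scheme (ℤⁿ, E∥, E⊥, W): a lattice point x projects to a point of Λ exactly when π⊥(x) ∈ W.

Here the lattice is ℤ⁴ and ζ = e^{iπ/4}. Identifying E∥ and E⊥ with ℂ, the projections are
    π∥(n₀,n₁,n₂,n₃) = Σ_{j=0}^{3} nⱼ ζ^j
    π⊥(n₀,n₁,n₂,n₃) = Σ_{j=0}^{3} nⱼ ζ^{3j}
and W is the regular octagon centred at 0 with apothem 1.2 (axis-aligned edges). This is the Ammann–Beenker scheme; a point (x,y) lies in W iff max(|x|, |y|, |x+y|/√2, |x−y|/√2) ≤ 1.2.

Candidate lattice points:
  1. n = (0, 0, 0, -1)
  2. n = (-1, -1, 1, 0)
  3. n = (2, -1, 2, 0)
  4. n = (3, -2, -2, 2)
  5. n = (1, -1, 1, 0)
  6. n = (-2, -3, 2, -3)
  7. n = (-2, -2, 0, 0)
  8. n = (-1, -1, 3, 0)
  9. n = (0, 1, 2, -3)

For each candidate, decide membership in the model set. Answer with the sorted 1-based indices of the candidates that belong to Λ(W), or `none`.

π⊥(n) = n₀ + n₁ζ³ + n₂ζ⁶ + n₃ζ⁹ where ζ = e^{iπ/4}.
#1 (0, 0, 0, -1): internal (-0.70711, -0.70711); octagon support 1.00000 vs apothem 1.2 → ∈ W
#2 (-1, -1, 1, 0): internal (-0.29289, -1.70711); octagon support 1.70711 vs apothem 1.2 → ∉ W
#3 (2, -1, 2, 0): internal (2.70711, -2.70711); octagon support 3.82843 vs apothem 1.2 → ∉ W
#4 (3, -2, -2, 2): internal (5.82843, 2.00000); octagon support 5.82843 vs apothem 1.2 → ∉ W
#5 (1, -1, 1, 0): internal (1.70711, -1.70711); octagon support 2.41421 vs apothem 1.2 → ∉ W
#6 (-2, -3, 2, -3): internal (-2.00000, -6.24264); octagon support 6.24264 vs apothem 1.2 → ∉ W
#7 (-2, -2, 0, 0): internal (-0.58579, -1.41421); octagon support 1.41421 vs apothem 1.2 → ∉ W
#8 (-1, -1, 3, 0): internal (-0.29289, -3.70711); octagon support 3.70711 vs apothem 1.2 → ∉ W
#9 (0, 1, 2, -3): internal (-2.82843, -3.41421); octagon support 4.41421 vs apothem 1.2 → ∉ W

1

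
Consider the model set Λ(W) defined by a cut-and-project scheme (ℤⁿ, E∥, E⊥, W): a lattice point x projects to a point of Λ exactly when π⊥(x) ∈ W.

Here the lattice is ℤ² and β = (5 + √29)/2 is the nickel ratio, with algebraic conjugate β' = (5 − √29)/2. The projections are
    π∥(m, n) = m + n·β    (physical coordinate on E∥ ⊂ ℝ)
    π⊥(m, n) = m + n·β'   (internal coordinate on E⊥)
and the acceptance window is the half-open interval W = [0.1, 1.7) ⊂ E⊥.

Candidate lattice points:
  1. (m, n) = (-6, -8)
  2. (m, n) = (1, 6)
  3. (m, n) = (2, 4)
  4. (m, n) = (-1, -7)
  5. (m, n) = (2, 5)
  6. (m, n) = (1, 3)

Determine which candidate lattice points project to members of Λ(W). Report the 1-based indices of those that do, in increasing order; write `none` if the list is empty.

Numerically β ≈ 5.19258 and β' = −1/β ≈ -0.19258.
candidate 1: (m,n)=(-6,-8) → π∥ = -6-8·β ≈ -47.54066, π⊥ = -6-8·β' ≈ -4.45934 ∉ [0.1, 1.7) ⇒ out
candidate 2: (m,n)=(1,6) → π∥ = 1+6·β ≈ 32.15549, π⊥ = 1+6·β' ≈ -0.15549 ∉ [0.1, 1.7) ⇒ out
candidate 3: (m,n)=(2,4) → π∥ = 2+4·β ≈ 22.77033, π⊥ = 2+4·β' ≈ 1.22967 ∈ [0.1, 1.7) ⇒ IN Λ
candidate 4: (m,n)=(-1,-7) → π∥ = -1-7·β ≈ -37.34808, π⊥ = -1-7·β' ≈ 0.34808 ∈ [0.1, 1.7) ⇒ IN Λ
candidate 5: (m,n)=(2,5) → π∥ = 2+5·β ≈ 27.96291, π⊥ = 2+5·β' ≈ 1.03709 ∈ [0.1, 1.7) ⇒ IN Λ
candidate 6: (m,n)=(1,3) → π∥ = 1+3·β ≈ 16.57775, π⊥ = 1+3·β' ≈ 0.42225 ∈ [0.1, 1.7) ⇒ IN Λ

3, 4, 5, 6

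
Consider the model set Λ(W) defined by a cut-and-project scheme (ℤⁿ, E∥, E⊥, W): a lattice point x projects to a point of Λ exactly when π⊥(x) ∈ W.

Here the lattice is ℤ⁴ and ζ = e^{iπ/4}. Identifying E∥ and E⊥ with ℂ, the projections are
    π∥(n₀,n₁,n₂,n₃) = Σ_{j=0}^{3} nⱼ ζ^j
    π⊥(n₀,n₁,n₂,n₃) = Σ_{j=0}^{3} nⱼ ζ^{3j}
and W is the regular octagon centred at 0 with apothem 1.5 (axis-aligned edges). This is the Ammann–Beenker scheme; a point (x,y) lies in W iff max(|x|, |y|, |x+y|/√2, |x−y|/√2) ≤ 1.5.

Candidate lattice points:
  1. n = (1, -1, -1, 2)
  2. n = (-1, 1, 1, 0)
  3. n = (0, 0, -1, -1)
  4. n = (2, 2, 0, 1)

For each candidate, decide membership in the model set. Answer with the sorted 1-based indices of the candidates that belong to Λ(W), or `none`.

Internal map: ζ^{3j} for j=0..3 gives (1,0), (−√2/2,√2/2), (0,−1), (√2/2,√2/2).
#1 (1, -1, -1, 2): internal (3.121320, 1.707107); octagon support 3.414214 vs apothem 1.5 → ∉ W
#2 (-1, 1, 1, 0): internal (-1.707107, -0.292893); octagon support 1.707107 vs apothem 1.5 → ∉ W
#3 (0, 0, -1, -1): internal (-0.707107, 0.292893); octagon support 0.707107 vs apothem 1.5 → ∈ W
#4 (2, 2, 0, 1): internal (1.292893, 2.121320); octagon support 2.414214 vs apothem 1.5 → ∉ W

3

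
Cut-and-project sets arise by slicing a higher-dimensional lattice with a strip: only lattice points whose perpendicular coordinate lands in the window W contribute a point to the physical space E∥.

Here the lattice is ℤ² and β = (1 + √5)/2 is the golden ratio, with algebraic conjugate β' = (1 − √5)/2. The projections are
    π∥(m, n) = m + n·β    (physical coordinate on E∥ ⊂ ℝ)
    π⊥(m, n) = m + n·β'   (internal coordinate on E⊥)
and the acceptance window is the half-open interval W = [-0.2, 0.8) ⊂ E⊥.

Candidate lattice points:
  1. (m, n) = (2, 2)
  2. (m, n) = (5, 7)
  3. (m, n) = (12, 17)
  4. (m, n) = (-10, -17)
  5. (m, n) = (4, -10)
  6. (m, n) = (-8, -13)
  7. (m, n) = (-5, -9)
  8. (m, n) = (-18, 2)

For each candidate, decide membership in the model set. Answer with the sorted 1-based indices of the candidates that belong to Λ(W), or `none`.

β' = (1−√5)/2 ≈ -0.618034.
candidate 1: (m,n)=(2,2) → π∥ = 2+2·β ≈ 5.236068, π⊥ = 2+2·β' ≈ 0.763932 ∈ [-0.2, 0.8) ⇒ IN Λ
candidate 2: (m,n)=(5,7) → π∥ = 5+7·β ≈ 16.326238, π⊥ = 5+7·β' ≈ 0.673762 ∈ [-0.2, 0.8) ⇒ IN Λ
candidate 3: (m,n)=(12,17) → π∥ = 12+17·β ≈ 39.506578, π⊥ = 12+17·β' ≈ 1.493422 ∉ [-0.2, 0.8) ⇒ out
candidate 4: (m,n)=(-10,-17) → π∥ = -10-17·β ≈ -37.506578, π⊥ = -10-17·β' ≈ 0.506578 ∈ [-0.2, 0.8) ⇒ IN Λ
candidate 5: (m,n)=(4,-10) → π∥ = 4-10·β ≈ -12.180340, π⊥ = 4-10·β' ≈ 10.180340 ∉ [-0.2, 0.8) ⇒ out
candidate 6: (m,n)=(-8,-13) → π∥ = -8-13·β ≈ -29.034442, π⊥ = -8-13·β' ≈ 0.034442 ∈ [-0.2, 0.8) ⇒ IN Λ
candidate 7: (m,n)=(-5,-9) → π∥ = -5-9·β ≈ -19.562306, π⊥ = -5-9·β' ≈ 0.562306 ∈ [-0.2, 0.8) ⇒ IN Λ
candidate 8: (m,n)=(-18,2) → π∥ = -18+2·β ≈ -14.763932, π⊥ = -18+2·β' ≈ -19.236068 ∉ [-0.2, 0.8) ⇒ out

1, 2, 4, 6, 7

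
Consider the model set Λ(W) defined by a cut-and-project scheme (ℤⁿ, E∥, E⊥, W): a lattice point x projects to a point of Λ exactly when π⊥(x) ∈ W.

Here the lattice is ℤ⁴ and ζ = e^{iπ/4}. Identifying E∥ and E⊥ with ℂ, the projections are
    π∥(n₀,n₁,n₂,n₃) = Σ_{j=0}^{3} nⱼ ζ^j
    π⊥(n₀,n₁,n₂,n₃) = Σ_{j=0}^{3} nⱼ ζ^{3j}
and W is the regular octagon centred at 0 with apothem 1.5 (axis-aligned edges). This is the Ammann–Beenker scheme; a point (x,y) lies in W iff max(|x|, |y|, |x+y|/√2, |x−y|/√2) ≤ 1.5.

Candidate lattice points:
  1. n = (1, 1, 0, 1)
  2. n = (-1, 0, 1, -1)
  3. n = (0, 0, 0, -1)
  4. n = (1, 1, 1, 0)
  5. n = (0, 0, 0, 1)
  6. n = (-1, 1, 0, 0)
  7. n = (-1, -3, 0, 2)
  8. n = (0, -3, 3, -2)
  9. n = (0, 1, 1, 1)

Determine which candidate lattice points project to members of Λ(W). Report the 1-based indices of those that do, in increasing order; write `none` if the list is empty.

Internal map: ζ^{3j} for j=0..3 gives (1,0), (−√2/2,√2/2), (0,−1), (√2/2,√2/2).
#1 (1, 1, 0, 1): internal (1.000000, 1.414214); octagon support 1.707107 vs apothem 1.5 → ∉ W
#2 (-1, 0, 1, -1): internal (-1.707107, -1.707107); octagon support 2.414214 vs apothem 1.5 → ∉ W
#3 (0, 0, 0, -1): internal (-0.707107, -0.707107); octagon support 1.000000 vs apothem 1.5 → ∈ W
#4 (1, 1, 1, 0): internal (0.292893, -0.292893); octagon support 0.414214 vs apothem 1.5 → ∈ W
#5 (0, 0, 0, 1): internal (0.707107, 0.707107); octagon support 1.000000 vs apothem 1.5 → ∈ W
#6 (-1, 1, 0, 0): internal (-1.707107, 0.707107); octagon support 1.707107 vs apothem 1.5 → ∉ W
#7 (-1, -3, 0, 2): internal (2.535534, -0.707107); octagon support 2.535534 vs apothem 1.5 → ∉ W
#8 (0, -3, 3, -2): internal (0.707107, -6.535534); octagon support 6.535534 vs apothem 1.5 → ∉ W
#9 (0, 1, 1, 1): internal (0.000000, 0.414214); octagon support 0.414214 vs apothem 1.5 → ∈ W

3, 4, 5, 9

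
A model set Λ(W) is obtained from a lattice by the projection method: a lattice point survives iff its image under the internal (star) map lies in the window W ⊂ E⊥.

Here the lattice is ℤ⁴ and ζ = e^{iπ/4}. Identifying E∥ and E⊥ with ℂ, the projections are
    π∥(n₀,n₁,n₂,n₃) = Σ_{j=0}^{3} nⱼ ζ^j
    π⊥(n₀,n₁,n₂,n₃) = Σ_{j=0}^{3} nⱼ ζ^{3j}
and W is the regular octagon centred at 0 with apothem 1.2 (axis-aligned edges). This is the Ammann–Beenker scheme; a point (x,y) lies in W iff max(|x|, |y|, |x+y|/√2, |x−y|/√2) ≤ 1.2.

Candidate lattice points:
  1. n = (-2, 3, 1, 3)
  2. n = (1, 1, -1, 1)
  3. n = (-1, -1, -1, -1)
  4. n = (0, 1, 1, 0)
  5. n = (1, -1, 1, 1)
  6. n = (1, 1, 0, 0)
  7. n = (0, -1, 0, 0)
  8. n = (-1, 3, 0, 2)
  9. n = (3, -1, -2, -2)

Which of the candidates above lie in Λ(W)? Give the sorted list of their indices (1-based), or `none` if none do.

With ζ = e^{iπ/4} the internal vectors are ζ^0,ζ^3,ζ^6,ζ^9.
candidate 1: n = (-2, 3, 1, 3) → π⊥ ≈ (-2.000000, +3.242641); max(|x|,|y|,|x±y|/√2) = 3.707107 > 1.2 ⇒ ∉ W
candidate 2: n = (1, 1, -1, 1) → π⊥ ≈ (+1.000000, +2.414214); max(|x|,|y|,|x±y|/√2) = 2.414214 > 1.2 ⇒ ∉ W
candidate 3: n = (-1, -1, -1, -1) → π⊥ ≈ (-1.000000, -0.414214); max(|x|,|y|,|x±y|/√2) = 1.000000 ≤ 1.2 ⇒ ∈ W
candidate 4: n = (0, 1, 1, 0) → π⊥ ≈ (-0.707107, -0.292893); max(|x|,|y|,|x±y|/√2) = 0.707107 ≤ 1.2 ⇒ ∈ W
candidate 5: n = (1, -1, 1, 1) → π⊥ ≈ (+2.414214, -1.000000); max(|x|,|y|,|x±y|/√2) = 2.414214 > 1.2 ⇒ ∉ W
candidate 6: n = (1, 1, 0, 0) → π⊥ ≈ (+0.292893, +0.707107); max(|x|,|y|,|x±y|/√2) = 0.707107 ≤ 1.2 ⇒ ∈ W
candidate 7: n = (0, -1, 0, 0) → π⊥ ≈ (+0.707107, -0.707107); max(|x|,|y|,|x±y|/√2) = 1.000000 ≤ 1.2 ⇒ ∈ W
candidate 8: n = (-1, 3, 0, 2) → π⊥ ≈ (-1.707107, +3.535534); max(|x|,|y|,|x±y|/√2) = 3.707107 > 1.2 ⇒ ∉ W
candidate 9: n = (3, -1, -2, -2) → π⊥ ≈ (+2.292893, -0.121320); max(|x|,|y|,|x±y|/√2) = 2.292893 > 1.2 ⇒ ∉ W

3, 4, 6, 7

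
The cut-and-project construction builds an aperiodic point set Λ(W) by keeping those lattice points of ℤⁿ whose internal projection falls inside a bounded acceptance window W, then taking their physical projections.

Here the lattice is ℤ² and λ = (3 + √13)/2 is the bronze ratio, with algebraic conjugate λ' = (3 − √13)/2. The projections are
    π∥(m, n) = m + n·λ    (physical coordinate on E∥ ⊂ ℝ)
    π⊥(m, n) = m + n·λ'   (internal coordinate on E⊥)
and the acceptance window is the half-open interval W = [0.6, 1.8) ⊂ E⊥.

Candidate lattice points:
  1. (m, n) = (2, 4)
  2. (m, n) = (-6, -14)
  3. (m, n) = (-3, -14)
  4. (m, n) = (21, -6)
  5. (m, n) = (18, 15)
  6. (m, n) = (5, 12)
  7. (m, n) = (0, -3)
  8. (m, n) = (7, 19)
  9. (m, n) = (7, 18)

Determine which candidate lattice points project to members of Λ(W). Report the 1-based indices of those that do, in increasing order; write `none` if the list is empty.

Compute λ' = (3−√13)/2 = -0.3028, so π⊥(m,n) = m -0.3028·n.
[1] lift (2,4): star map gives 0.7889; window check 0.6 ≤ 0.7889 < 1.8 is true → IN Λ
[2] lift (-6,-14): star map gives -1.7611; window check 0.6 ≤ -1.7611 < 1.8 is false → out
[3] lift (-3,-14): star map gives 1.2389; window check 0.6 ≤ 1.2389 < 1.8 is true → IN Λ
[4] lift (21,-6): star map gives 22.8167; window check 0.6 ≤ 22.8167 < 1.8 is false → out
[5] lift (18,15): star map gives 13.4584; window check 0.6 ≤ 13.4584 < 1.8 is false → out
[6] lift (5,12): star map gives 1.3667; window check 0.6 ≤ 1.3667 < 1.8 is true → IN Λ
[7] lift (0,-3): star map gives 0.9083; window check 0.6 ≤ 0.9083 < 1.8 is true → IN Λ
[8] lift (7,19): star map gives 1.2473; window check 0.6 ≤ 1.2473 < 1.8 is true → IN Λ
[9] lift (7,18): star map gives 1.5500; window check 0.6 ≤ 1.5500 < 1.8 is true → IN Λ

1, 3, 6, 7, 8, 9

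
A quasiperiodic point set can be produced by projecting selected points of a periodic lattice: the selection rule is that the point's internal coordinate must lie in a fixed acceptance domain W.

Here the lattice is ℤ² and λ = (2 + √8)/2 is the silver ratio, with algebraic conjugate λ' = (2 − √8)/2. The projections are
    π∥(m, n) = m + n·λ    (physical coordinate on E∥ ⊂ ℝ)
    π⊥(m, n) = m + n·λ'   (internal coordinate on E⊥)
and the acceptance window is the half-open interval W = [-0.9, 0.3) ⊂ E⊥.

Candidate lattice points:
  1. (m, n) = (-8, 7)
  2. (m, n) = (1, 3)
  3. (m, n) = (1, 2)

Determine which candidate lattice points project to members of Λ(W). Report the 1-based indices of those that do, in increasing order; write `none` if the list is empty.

2, 3

Compute λ' = (2−√8)/2 = -0.41421, so π⊥(m,n) = m -0.41421·n.
#1 (-8,7): internal coord -8 + (7)·λ' = -10.89949; -10.89949 ∉ [-0.9, 0.3) → out
#2 (1,3): internal coord 1 + (3)·λ' = -0.24264; -0.24264 ∈ [-0.9, 0.3) → IN Λ
#3 (1,2): internal coord 1 + (2)·λ' = +0.17157; +0.17157 ∈ [-0.9, 0.3) → IN Λ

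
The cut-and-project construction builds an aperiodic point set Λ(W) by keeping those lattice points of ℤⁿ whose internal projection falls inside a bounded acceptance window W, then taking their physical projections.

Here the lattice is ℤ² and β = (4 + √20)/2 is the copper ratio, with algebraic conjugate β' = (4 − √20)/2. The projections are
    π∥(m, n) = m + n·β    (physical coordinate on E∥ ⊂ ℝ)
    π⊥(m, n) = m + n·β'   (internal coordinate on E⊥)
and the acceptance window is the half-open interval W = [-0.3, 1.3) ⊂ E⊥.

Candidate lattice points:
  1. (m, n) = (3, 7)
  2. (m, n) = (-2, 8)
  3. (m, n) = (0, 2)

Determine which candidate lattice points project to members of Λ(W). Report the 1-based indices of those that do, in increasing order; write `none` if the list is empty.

none

Numerically β ≈ 4.236068 and β' = −1/β ≈ -0.236068.
[1] lift (3,7): star map gives 1.347524; window check -0.3 ≤ 1.347524 < 1.3 is false → out
[2] lift (-2,8): star map gives -3.888544; window check -0.3 ≤ -3.888544 < 1.3 is false → out
[3] lift (0,2): star map gives -0.472136; window check -0.3 ≤ -0.472136 < 1.3 is false → out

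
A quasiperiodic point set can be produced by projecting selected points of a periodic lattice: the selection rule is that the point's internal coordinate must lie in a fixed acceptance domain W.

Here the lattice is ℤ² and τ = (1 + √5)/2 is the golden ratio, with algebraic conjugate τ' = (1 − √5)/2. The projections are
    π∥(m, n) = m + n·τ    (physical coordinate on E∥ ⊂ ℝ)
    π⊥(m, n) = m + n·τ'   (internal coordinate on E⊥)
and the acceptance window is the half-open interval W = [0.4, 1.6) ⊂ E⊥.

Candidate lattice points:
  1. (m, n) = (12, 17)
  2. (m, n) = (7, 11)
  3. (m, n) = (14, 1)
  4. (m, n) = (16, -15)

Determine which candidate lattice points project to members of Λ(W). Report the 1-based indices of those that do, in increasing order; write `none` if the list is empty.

1

τ' = (1−√5)/2 ≈ -0.61803.
[1] lift (12,17): star map gives 1.49342; window check 0.4 ≤ 1.49342 < 1.6 is true → IN Λ
[2] lift (7,11): star map gives 0.20163; window check 0.4 ≤ 0.20163 < 1.6 is false → out
[3] lift (14,1): star map gives 13.38197; window check 0.4 ≤ 13.38197 < 1.6 is false → out
[4] lift (16,-15): star map gives 25.27051; window check 0.4 ≤ 25.27051 < 1.6 is false → out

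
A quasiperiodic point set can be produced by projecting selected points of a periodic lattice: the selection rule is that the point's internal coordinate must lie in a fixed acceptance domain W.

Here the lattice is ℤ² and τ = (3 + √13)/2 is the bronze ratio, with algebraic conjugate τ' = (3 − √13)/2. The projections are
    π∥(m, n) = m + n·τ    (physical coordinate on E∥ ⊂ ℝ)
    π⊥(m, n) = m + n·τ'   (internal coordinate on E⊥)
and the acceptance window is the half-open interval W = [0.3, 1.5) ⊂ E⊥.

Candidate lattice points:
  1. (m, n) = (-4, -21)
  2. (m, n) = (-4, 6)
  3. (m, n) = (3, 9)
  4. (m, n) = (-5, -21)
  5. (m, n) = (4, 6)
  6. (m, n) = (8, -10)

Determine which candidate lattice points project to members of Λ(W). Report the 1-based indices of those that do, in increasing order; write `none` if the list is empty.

4

Compute τ' = (3−√13)/2 = -0.30278, so π⊥(m,n) = m -0.30278·n.
[1] lift (-4,-21): star map gives 2.35829; window check 0.3 ≤ 2.35829 < 1.5 is false → out
[2] lift (-4,6): star map gives -5.81665; window check 0.3 ≤ -5.81665 < 1.5 is false → out
[3] lift (3,9): star map gives 0.27502; window check 0.3 ≤ 0.27502 < 1.5 is false → out
[4] lift (-5,-21): star map gives 1.35829; window check 0.3 ≤ 1.35829 < 1.5 is true → IN Λ
[5] lift (4,6): star map gives 2.18335; window check 0.3 ≤ 2.18335 < 1.5 is false → out
[6] lift (8,-10): star map gives 11.02776; window check 0.3 ≤ 11.02776 < 1.5 is false → out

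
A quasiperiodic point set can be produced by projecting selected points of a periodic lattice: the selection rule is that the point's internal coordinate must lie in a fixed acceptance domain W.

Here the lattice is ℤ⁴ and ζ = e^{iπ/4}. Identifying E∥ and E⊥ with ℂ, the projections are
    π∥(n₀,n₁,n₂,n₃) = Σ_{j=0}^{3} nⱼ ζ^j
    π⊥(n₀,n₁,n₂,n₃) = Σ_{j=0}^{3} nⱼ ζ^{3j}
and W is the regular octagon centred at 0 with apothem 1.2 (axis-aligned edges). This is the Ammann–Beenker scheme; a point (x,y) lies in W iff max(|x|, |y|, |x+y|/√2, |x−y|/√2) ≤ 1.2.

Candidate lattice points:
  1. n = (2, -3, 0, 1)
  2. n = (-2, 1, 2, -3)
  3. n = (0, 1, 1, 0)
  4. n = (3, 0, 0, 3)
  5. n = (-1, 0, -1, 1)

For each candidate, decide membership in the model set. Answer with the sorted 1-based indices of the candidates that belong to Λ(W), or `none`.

3

π⊥(n) = n₀ + n₁ζ³ + n₂ζ⁶ + n₃ζ⁹ where ζ = e^{iπ/4}.
#1 (2, -3, 0, 1): internal (4.82843, -1.41421); octagon support 4.82843 vs apothem 1.2 → ∉ W
#2 (-2, 1, 2, -3): internal (-4.82843, -3.41421); octagon support 5.82843 vs apothem 1.2 → ∉ W
#3 (0, 1, 1, 0): internal (-0.70711, -0.29289); octagon support 0.70711 vs apothem 1.2 → ∈ W
#4 (3, 0, 0, 3): internal (5.12132, 2.12132); octagon support 5.12132 vs apothem 1.2 → ∉ W
#5 (-1, 0, -1, 1): internal (-0.29289, 1.70711); octagon support 1.70711 vs apothem 1.2 → ∉ W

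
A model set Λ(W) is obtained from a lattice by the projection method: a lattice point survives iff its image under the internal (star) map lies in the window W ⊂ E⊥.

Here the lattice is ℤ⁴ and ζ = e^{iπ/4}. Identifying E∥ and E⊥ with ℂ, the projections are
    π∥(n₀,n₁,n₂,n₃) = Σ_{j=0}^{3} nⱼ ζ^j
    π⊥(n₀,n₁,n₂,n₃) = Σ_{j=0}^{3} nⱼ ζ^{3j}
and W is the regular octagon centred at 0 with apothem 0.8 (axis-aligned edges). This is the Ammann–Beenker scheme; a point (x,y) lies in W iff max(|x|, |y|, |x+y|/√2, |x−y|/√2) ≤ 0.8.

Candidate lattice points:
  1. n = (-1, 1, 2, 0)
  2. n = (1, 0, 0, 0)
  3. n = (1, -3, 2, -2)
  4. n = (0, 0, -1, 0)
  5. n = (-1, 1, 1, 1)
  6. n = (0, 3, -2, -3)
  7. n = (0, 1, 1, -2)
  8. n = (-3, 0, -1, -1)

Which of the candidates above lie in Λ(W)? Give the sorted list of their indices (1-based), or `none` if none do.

none

Internal map: ζ^{3j} for j=0..3 gives (1,0), (−√2/2,√2/2), (0,−1), (√2/2,√2/2).
#1 (-1, 1, 2, 0): internal (-1.70711, -1.29289); octagon support 2.12132 vs apothem 0.8 → ∉ W
#2 (1, 0, 0, 0): internal (1.00000, 0.00000); octagon support 1.00000 vs apothem 0.8 → ∉ W
#3 (1, -3, 2, -2): internal (1.70711, -5.53553); octagon support 5.53553 vs apothem 0.8 → ∉ W
#4 (0, 0, -1, 0): internal (0.00000, 1.00000); octagon support 1.00000 vs apothem 0.8 → ∉ W
#5 (-1, 1, 1, 1): internal (-1.00000, 0.41421); octagon support 1.00000 vs apothem 0.8 → ∉ W
#6 (0, 3, -2, -3): internal (-4.24264, 2.00000); octagon support 4.41421 vs apothem 0.8 → ∉ W
#7 (0, 1, 1, -2): internal (-2.12132, -1.70711); octagon support 2.70711 vs apothem 0.8 → ∉ W
#8 (-3, 0, -1, -1): internal (-3.70711, 0.29289); octagon support 3.70711 vs apothem 0.8 → ∉ W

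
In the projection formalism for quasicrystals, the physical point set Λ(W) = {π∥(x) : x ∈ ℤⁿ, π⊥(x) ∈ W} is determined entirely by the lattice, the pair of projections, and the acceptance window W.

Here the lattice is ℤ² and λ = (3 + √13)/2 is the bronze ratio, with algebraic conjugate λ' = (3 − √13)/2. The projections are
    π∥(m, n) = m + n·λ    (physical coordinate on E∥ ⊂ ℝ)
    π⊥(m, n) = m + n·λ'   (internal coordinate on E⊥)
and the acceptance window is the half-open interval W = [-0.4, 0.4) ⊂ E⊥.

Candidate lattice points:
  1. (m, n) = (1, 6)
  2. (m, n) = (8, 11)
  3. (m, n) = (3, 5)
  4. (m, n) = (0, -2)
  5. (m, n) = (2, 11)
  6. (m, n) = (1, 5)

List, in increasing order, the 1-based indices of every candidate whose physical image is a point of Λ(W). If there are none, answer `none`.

none

λ' = (3−√13)/2 ≈ -0.30278.
candidate 1: (m,n)=(1,6) → π∥ = 1+6·λ ≈ 20.81665, π⊥ = 1+6·λ' ≈ -0.81665 ∉ [-0.4, 0.4) ⇒ out
candidate 2: (m,n)=(8,11) → π∥ = 8+11·λ ≈ 44.33053, π⊥ = 8+11·λ' ≈ 4.66947 ∉ [-0.4, 0.4) ⇒ out
candidate 3: (m,n)=(3,5) → π∥ = 3+5·λ ≈ 19.51388, π⊥ = 3+5·λ' ≈ 1.48612 ∉ [-0.4, 0.4) ⇒ out
candidate 4: (m,n)=(0,-2) → π∥ = 0-2·λ ≈ -6.60555, π⊥ = 0-2·λ' ≈ 0.60555 ∉ [-0.4, 0.4) ⇒ out
candidate 5: (m,n)=(2,11) → π∥ = 2+11·λ ≈ 38.33053, π⊥ = 2+11·λ' ≈ -1.33053 ∉ [-0.4, 0.4) ⇒ out
candidate 6: (m,n)=(1,5) → π∥ = 1+5·λ ≈ 17.51388, π⊥ = 1+5·λ' ≈ -0.51388 ∉ [-0.4, 0.4) ⇒ out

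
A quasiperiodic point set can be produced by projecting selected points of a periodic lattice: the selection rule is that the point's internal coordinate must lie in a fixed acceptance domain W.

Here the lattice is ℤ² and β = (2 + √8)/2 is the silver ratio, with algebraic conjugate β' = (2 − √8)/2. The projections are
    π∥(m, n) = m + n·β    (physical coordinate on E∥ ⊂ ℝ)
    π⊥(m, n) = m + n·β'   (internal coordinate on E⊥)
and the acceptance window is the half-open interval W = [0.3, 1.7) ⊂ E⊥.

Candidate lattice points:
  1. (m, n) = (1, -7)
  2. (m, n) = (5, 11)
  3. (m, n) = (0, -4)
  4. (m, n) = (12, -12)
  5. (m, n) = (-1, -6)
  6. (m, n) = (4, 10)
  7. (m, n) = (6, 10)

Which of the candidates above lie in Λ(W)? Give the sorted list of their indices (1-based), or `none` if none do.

2, 3, 5

β' = (2−√8)/2 ≈ -0.414214.
candidate 1: (m,n)=(1,-7) → π∥ = 1-7·β ≈ -15.899495, π⊥ = 1-7·β' ≈ 3.899495 ∉ [0.3, 1.7) ⇒ out
candidate 2: (m,n)=(5,11) → π∥ = 5+11·β ≈ 31.556349, π⊥ = 5+11·β' ≈ 0.443651 ∈ [0.3, 1.7) ⇒ IN Λ
candidate 3: (m,n)=(0,-4) → π∥ = 0-4·β ≈ -9.656854, π⊥ = 0-4·β' ≈ 1.656854 ∈ [0.3, 1.7) ⇒ IN Λ
candidate 4: (m,n)=(12,-12) → π∥ = 12-12·β ≈ -16.970563, π⊥ = 12-12·β' ≈ 16.970563 ∉ [0.3, 1.7) ⇒ out
candidate 5: (m,n)=(-1,-6) → π∥ = -1-6·β ≈ -15.485281, π⊥ = -1-6·β' ≈ 1.485281 ∈ [0.3, 1.7) ⇒ IN Λ
candidate 6: (m,n)=(4,10) → π∥ = 4+10·β ≈ 28.142136, π⊥ = 4+10·β' ≈ -0.142136 ∉ [0.3, 1.7) ⇒ out
candidate 7: (m,n)=(6,10) → π∥ = 6+10·β ≈ 30.142136, π⊥ = 6+10·β' ≈ 1.857864 ∉ [0.3, 1.7) ⇒ out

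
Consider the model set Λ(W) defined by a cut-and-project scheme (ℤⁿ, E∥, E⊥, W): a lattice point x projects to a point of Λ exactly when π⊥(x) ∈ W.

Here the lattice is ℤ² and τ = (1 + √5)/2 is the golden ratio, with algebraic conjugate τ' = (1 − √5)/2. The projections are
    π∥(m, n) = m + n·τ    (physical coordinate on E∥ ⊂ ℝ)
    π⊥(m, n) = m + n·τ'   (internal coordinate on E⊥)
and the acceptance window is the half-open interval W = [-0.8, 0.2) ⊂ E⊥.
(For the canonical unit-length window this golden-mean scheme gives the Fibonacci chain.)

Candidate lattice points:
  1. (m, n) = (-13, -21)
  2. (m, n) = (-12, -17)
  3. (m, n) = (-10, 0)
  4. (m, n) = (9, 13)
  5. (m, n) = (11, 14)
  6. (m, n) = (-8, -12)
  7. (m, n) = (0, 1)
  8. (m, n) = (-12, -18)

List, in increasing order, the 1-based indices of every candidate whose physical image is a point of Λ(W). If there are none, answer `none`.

1, 6, 7

τ' = (1−√5)/2 ≈ -0.6180.
#1 (-13,-21): internal coord -13 + (-21)·τ' = -0.0213; -0.0213 ∈ [-0.8, 0.2) → IN Λ
#2 (-12,-17): internal coord -12 + (-17)·τ' = -1.4934; -1.4934 ∉ [-0.8, 0.2) → out
#3 (-10,0): internal coord -10 + (0)·τ' = -10.0000; -10.0000 ∉ [-0.8, 0.2) → out
#4 (9,13): internal coord 9 + (13)·τ' = +0.9656; +0.9656 ∉ [-0.8, 0.2) → out
#5 (11,14): internal coord 11 + (14)·τ' = +2.3475; +2.3475 ∉ [-0.8, 0.2) → out
#6 (-8,-12): internal coord -8 + (-12)·τ' = -0.5836; -0.5836 ∈ [-0.8, 0.2) → IN Λ
#7 (0,1): internal coord 0 + (1)·τ' = -0.6180; -0.6180 ∈ [-0.8, 0.2) → IN Λ
#8 (-12,-18): internal coord -12 + (-18)·τ' = -0.8754; -0.8754 ∉ [-0.8, 0.2) → out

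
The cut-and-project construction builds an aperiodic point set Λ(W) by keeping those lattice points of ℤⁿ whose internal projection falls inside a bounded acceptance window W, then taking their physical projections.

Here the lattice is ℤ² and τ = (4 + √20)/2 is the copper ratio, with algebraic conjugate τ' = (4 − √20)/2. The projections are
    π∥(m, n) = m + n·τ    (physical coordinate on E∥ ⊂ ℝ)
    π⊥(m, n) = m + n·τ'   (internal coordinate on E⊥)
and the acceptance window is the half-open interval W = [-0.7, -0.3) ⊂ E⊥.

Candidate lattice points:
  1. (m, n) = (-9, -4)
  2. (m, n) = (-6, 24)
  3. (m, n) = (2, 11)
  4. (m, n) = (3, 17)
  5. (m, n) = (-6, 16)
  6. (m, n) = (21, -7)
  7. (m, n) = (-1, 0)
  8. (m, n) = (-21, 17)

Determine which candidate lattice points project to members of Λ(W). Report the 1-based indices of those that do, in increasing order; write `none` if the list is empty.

τ' = (4−√20)/2 ≈ -0.2361.
candidate 1: (m,n)=(-9,-4) → π∥ = -9-4·τ ≈ -25.9443, π⊥ = -9-4·τ' ≈ -8.0557 ∉ [-0.7, -0.3) ⇒ out
candidate 2: (m,n)=(-6,24) → π∥ = -6+24·τ ≈ 95.6656, π⊥ = -6+24·τ' ≈ -11.6656 ∉ [-0.7, -0.3) ⇒ out
candidate 3: (m,n)=(2,11) → π∥ = 2+11·τ ≈ 48.5967, π⊥ = 2+11·τ' ≈ -0.5967 ∈ [-0.7, -0.3) ⇒ IN Λ
candidate 4: (m,n)=(3,17) → π∥ = 3+17·τ ≈ 75.0132, π⊥ = 3+17·τ' ≈ -1.0132 ∉ [-0.7, -0.3) ⇒ out
candidate 5: (m,n)=(-6,16) → π∥ = -6+16·τ ≈ 61.7771, π⊥ = -6+16·τ' ≈ -9.7771 ∉ [-0.7, -0.3) ⇒ out
candidate 6: (m,n)=(21,-7) → π∥ = 21-7·τ ≈ -8.6525, π⊥ = 21-7·τ' ≈ 22.6525 ∉ [-0.7, -0.3) ⇒ out
candidate 7: (m,n)=(-1,0) → π∥ = -1+0·τ ≈ -1.0000, π⊥ = -1+0·τ' ≈ -1.0000 ∉ [-0.7, -0.3) ⇒ out
candidate 8: (m,n)=(-21,17) → π∥ = -21+17·τ ≈ 51.0132, π⊥ = -21+17·τ' ≈ -25.0132 ∉ [-0.7, -0.3) ⇒ out

3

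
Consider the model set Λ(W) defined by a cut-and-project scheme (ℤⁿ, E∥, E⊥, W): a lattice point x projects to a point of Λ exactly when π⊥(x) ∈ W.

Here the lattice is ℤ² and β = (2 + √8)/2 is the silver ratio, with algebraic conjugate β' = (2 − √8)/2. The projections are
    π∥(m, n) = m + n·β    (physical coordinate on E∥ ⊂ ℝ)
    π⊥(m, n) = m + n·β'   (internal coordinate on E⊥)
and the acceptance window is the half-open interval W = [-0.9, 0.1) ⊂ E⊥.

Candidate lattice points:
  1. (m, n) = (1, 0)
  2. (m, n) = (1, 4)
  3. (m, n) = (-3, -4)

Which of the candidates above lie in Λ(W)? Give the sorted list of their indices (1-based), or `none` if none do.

2

Numerically β ≈ 2.41421 and β' = −1/β ≈ -0.41421.
[1] lift (1,0): star map gives 1.00000; window check -0.9 ≤ 1.00000 < 0.1 is false → out
[2] lift (1,4): star map gives -0.65685; window check -0.9 ≤ -0.65685 < 0.1 is true → IN Λ
[3] lift (-3,-4): star map gives -1.34315; window check -0.9 ≤ -1.34315 < 0.1 is false → out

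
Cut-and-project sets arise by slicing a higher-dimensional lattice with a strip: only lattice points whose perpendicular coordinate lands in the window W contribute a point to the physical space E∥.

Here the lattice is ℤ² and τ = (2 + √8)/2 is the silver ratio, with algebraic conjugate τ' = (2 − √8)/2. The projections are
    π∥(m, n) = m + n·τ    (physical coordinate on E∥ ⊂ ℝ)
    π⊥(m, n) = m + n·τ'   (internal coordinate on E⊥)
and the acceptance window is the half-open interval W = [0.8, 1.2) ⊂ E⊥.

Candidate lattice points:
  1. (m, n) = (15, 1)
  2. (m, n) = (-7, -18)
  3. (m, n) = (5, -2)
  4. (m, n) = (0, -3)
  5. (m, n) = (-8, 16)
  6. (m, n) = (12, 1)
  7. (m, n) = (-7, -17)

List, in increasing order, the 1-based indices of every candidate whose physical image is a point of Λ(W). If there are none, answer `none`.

Numerically τ ≈ 2.41421 and τ' = −1/τ ≈ -0.41421.
candidate 1: (m,n)=(15,1) → π∥ = 15+1·τ ≈ 17.41421, π⊥ = 15+1·τ' ≈ 14.58579 ∉ [0.8, 1.2) ⇒ out
candidate 2: (m,n)=(-7,-18) → π∥ = -7-18·τ ≈ -50.45584, π⊥ = -7-18·τ' ≈ 0.45584 ∉ [0.8, 1.2) ⇒ out
candidate 3: (m,n)=(5,-2) → π∥ = 5-2·τ ≈ 0.17157, π⊥ = 5-2·τ' ≈ 5.82843 ∉ [0.8, 1.2) ⇒ out
candidate 4: (m,n)=(0,-3) → π∥ = 0-3·τ ≈ -7.24264, π⊥ = 0-3·τ' ≈ 1.24264 ∉ [0.8, 1.2) ⇒ out
candidate 5: (m,n)=(-8,16) → π∥ = -8+16·τ ≈ 30.62742, π⊥ = -8+16·τ' ≈ -14.62742 ∉ [0.8, 1.2) ⇒ out
candidate 6: (m,n)=(12,1) → π∥ = 12+1·τ ≈ 14.41421, π⊥ = 12+1·τ' ≈ 11.58579 ∉ [0.8, 1.2) ⇒ out
candidate 7: (m,n)=(-7,-17) → π∥ = -7-17·τ ≈ -48.04163, π⊥ = -7-17·τ' ≈ 0.04163 ∉ [0.8, 1.2) ⇒ out

none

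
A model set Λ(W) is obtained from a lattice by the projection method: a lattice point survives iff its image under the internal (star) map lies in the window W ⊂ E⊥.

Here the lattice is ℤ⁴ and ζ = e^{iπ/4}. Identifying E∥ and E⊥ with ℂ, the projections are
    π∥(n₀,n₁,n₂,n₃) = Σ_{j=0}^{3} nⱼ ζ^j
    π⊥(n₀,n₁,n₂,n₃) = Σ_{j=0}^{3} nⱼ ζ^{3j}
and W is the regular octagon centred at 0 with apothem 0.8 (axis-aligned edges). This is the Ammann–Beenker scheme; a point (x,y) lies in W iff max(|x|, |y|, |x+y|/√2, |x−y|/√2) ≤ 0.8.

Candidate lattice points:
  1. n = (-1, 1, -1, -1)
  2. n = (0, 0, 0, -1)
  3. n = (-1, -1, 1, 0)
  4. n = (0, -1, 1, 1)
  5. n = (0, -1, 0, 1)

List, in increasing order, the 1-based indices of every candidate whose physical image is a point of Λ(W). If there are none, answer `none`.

With ζ = e^{iπ/4} the internal vectors are ζ^0,ζ^3,ζ^6,ζ^9.
#1 (-1, 1, -1, -1): internal (-2.41421, 1.00000); octagon support 2.41421 vs apothem 0.8 → ∉ W
#2 (0, 0, 0, -1): internal (-0.70711, -0.70711); octagon support 1.00000 vs apothem 0.8 → ∉ W
#3 (-1, -1, 1, 0): internal (-0.29289, -1.70711); octagon support 1.70711 vs apothem 0.8 → ∉ W
#4 (0, -1, 1, 1): internal (1.41421, -1.00000); octagon support 1.70711 vs apothem 0.8 → ∉ W
#5 (0, -1, 0, 1): internal (1.41421, 0.00000); octagon support 1.41421 vs apothem 0.8 → ∉ W

none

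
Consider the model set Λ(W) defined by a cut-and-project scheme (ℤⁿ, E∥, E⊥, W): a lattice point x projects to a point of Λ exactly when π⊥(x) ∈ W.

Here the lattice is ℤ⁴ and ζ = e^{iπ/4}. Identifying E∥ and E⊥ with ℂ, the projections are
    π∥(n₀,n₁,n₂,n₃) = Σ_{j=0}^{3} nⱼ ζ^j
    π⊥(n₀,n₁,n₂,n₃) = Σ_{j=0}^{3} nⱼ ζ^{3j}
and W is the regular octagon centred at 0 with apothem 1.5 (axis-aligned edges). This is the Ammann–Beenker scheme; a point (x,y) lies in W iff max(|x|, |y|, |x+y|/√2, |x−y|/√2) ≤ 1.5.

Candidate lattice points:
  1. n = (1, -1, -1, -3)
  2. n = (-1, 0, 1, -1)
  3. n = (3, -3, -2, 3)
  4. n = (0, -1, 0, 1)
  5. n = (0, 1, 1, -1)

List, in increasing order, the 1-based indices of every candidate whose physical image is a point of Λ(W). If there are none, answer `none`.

Internal map: ζ^{3j} for j=0..3 gives (1,0), (−√2/2,√2/2), (0,−1), (√2/2,√2/2).
#1 (1, -1, -1, -3): internal (-0.4142, -1.8284); octagon support 1.8284 vs apothem 1.5 → ∉ W
#2 (-1, 0, 1, -1): internal (-1.7071, -1.7071); octagon support 2.4142 vs apothem 1.5 → ∉ W
#3 (3, -3, -2, 3): internal (7.2426, 2.0000); octagon support 7.2426 vs apothem 1.5 → ∉ W
#4 (0, -1, 0, 1): internal (1.4142, 0.0000); octagon support 1.4142 vs apothem 1.5 → ∈ W
#5 (0, 1, 1, -1): internal (-1.4142, -1.0000); octagon support 1.7071 vs apothem 1.5 → ∉ W

4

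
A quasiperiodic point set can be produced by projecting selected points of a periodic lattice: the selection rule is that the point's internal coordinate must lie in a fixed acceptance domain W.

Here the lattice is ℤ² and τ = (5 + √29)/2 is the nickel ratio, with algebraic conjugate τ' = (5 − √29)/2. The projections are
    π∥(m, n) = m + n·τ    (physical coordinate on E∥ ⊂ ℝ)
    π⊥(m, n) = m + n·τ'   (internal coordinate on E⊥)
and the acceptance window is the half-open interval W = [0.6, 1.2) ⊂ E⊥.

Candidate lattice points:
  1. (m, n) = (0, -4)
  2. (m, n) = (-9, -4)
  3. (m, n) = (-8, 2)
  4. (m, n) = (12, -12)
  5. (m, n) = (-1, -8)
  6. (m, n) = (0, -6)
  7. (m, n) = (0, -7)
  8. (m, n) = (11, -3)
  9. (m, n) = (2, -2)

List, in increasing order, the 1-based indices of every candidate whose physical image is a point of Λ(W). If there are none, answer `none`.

Compute τ' = (5−√29)/2 = -0.1926, so π⊥(m,n) = m -0.1926·n.
[1] lift (0,-4): star map gives 0.7703; window check 0.6 ≤ 0.7703 < 1.2 is true → IN Λ
[2] lift (-9,-4): star map gives -8.2297; window check 0.6 ≤ -8.2297 < 1.2 is false → out
[3] lift (-8,2): star map gives -8.3852; window check 0.6 ≤ -8.3852 < 1.2 is false → out
[4] lift (12,-12): star map gives 14.3110; window check 0.6 ≤ 14.3110 < 1.2 is false → out
[5] lift (-1,-8): star map gives 0.5407; window check 0.6 ≤ 0.5407 < 1.2 is false → out
[6] lift (0,-6): star map gives 1.1555; window check 0.6 ≤ 1.1555 < 1.2 is true → IN Λ
[7] lift (0,-7): star map gives 1.3481; window check 0.6 ≤ 1.3481 < 1.2 is false → out
[8] lift (11,-3): star map gives 11.5777; window check 0.6 ≤ 11.5777 < 1.2 is false → out
[9] lift (2,-2): star map gives 2.3852; window check 0.6 ≤ 2.3852 < 1.2 is false → out

1, 6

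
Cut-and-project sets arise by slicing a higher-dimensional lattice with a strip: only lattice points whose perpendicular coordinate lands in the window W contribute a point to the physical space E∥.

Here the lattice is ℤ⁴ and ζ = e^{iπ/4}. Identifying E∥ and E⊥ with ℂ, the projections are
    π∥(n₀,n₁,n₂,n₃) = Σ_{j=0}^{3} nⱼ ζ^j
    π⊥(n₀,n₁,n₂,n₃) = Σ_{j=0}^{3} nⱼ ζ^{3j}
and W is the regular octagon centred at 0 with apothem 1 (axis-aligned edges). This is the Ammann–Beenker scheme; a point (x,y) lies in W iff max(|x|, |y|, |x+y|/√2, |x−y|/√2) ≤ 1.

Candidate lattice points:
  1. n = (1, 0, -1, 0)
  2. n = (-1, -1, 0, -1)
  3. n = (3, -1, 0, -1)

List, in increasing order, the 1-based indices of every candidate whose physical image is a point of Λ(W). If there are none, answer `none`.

With ζ = e^{iπ/4} the internal vectors are ζ^0,ζ^3,ζ^6,ζ^9.
candidate 1: n = (1, 0, -1, 0) → π⊥ ≈ (+1.000000, +1.000000); max(|x|,|y|,|x±y|/√2) = 1.414214 > 1 ⇒ ∉ W
candidate 2: n = (-1, -1, 0, -1) → π⊥ ≈ (-1.000000, -1.414214); max(|x|,|y|,|x±y|/√2) = 1.707107 > 1 ⇒ ∉ W
candidate 3: n = (3, -1, 0, -1) → π⊥ ≈ (+3.000000, -1.414214); max(|x|,|y|,|x±y|/√2) = 3.121320 > 1 ⇒ ∉ W

none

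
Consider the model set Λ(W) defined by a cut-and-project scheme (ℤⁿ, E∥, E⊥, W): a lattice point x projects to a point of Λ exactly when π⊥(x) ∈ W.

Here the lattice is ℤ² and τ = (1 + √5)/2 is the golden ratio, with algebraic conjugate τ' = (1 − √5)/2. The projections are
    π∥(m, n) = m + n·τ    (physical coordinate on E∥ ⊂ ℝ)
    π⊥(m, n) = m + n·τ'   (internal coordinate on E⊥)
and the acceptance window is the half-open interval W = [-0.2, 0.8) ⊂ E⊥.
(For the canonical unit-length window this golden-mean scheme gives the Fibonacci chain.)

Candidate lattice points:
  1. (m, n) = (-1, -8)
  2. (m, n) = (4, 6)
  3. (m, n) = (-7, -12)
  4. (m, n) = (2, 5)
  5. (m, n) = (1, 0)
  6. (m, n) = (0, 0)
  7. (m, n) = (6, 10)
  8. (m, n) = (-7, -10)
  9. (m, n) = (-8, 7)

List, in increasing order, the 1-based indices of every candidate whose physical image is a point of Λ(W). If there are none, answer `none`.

Compute τ' = (1−√5)/2 = -0.618034, so π⊥(m,n) = m -0.618034·n.
#1 (-1,-8): internal coord -1 + (-8)·τ' = +3.944272; +3.944272 ∉ [-0.2, 0.8) → out
#2 (4,6): internal coord 4 + (6)·τ' = +0.291796; +0.291796 ∈ [-0.2, 0.8) → IN Λ
#3 (-7,-12): internal coord -7 + (-12)·τ' = +0.416408; +0.416408 ∈ [-0.2, 0.8) → IN Λ
#4 (2,5): internal coord 2 + (5)·τ' = -1.090170; -1.090170 ∉ [-0.2, 0.8) → out
#5 (1,0): internal coord 1 + (0)·τ' = +1.000000; +1.000000 ∉ [-0.2, 0.8) → out
#6 (0,0): internal coord 0 + (0)·τ' = +0.000000; +0.000000 ∈ [-0.2, 0.8) → IN Λ
#7 (6,10): internal coord 6 + (10)·τ' = -0.180340; -0.180340 ∈ [-0.2, 0.8) → IN Λ
#8 (-7,-10): internal coord -7 + (-10)·τ' = -0.819660; -0.819660 ∉ [-0.2, 0.8) → out
#9 (-8,7): internal coord -8 + (7)·τ' = -12.326238; -12.326238 ∉ [-0.2, 0.8) → out

2, 3, 6, 7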